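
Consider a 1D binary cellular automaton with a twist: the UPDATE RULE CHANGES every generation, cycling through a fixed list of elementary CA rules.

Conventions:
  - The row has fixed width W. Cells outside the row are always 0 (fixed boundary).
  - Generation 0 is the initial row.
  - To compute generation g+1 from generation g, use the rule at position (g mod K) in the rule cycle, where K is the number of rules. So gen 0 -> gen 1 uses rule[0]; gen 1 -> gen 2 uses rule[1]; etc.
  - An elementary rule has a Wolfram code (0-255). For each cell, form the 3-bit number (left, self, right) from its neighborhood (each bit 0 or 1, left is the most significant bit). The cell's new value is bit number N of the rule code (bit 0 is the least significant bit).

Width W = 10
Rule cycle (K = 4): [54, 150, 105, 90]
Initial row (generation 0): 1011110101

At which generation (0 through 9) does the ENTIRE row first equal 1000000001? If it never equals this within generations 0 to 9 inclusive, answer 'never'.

Answer: never

Derivation:
Gen 0: 1011110101
Gen 1 (rule 54): 1100001111
Gen 2 (rule 150): 0010010110
Gen 3 (rule 105): 1000001110
Gen 4 (rule 90): 0100011011
Gen 5 (rule 54): 1110100100
Gen 6 (rule 150): 0100111110
Gen 7 (rule 105): 0000100010
Gen 8 (rule 90): 0001010101
Gen 9 (rule 54): 0011111111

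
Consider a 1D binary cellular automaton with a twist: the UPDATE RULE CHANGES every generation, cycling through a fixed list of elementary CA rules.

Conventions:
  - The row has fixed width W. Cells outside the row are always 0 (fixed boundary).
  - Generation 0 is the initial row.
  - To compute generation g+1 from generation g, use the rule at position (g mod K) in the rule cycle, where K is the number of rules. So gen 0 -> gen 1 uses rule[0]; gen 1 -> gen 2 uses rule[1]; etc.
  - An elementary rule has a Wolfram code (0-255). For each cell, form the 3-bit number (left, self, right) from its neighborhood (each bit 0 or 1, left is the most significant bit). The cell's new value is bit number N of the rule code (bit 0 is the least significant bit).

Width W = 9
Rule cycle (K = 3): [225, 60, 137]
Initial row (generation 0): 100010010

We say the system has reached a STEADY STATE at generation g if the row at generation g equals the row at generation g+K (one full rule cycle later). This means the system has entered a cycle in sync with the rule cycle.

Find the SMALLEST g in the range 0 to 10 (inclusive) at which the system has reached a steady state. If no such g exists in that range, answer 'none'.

Gen 0: 100010010
Gen 1 (rule 225): 001000000
Gen 2 (rule 60): 001100000
Gen 3 (rule 137): 101001111
Gen 4 (rule 225): 010000111
Gen 5 (rule 60): 011000100
Gen 6 (rule 137): 010010001
Gen 7 (rule 225): 000000100
Gen 8 (rule 60): 000000110
Gen 9 (rule 137): 111110100
Gen 10 (rule 225): 011111001
Gen 11 (rule 60): 010000101
Gen 12 (rule 137): 000110000
Gen 13 (rule 225): 110010111

Answer: none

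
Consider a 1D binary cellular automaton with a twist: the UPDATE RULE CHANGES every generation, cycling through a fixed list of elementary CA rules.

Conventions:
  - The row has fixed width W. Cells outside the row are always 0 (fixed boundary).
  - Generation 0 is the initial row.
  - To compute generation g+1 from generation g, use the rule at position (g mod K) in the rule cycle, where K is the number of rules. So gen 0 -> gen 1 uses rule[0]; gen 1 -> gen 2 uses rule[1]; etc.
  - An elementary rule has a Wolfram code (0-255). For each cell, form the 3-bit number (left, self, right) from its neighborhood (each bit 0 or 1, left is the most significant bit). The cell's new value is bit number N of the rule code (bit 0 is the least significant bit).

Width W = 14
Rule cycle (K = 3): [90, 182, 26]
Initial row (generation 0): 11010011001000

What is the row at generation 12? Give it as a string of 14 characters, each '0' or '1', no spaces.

Gen 0: 11010011001000
Gen 1 (rule 90): 11001111110100
Gen 2 (rule 182): 00110111101110
Gen 3 (rule 26): 01100100001001
Gen 4 (rule 90): 11111010010110
Gen 5 (rule 182): 01110111111001
Gen 6 (rule 26): 11000100000110
Gen 7 (rule 90): 11101010001111
Gen 8 (rule 182): 01011111010110
Gen 9 (rule 26): 10010000000101
Gen 10 (rule 90): 01101000001000
Gen 11 (rule 182): 10011100011100
Gen 12 (rule 26): 01110010110010

Answer: 01110010110010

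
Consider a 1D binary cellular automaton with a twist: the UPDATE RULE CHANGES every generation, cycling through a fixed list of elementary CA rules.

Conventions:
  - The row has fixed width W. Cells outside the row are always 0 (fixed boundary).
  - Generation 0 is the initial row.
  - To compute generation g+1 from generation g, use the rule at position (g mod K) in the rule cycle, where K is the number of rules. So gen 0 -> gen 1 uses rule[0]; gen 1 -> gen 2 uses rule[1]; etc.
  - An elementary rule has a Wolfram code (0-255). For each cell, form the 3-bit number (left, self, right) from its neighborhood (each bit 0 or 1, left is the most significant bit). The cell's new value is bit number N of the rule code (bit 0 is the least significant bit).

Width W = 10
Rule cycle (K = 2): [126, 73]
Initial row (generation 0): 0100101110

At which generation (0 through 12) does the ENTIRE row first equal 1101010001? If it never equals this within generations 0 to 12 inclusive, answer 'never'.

Gen 0: 0100101110
Gen 1 (rule 126): 1111111011
Gen 2 (rule 73): 1000001011
Gen 3 (rule 126): 1100011111
Gen 4 (rule 73): 1101010001
Gen 5 (rule 126): 1111111011
Gen 6 (rule 73): 1000001011
Gen 7 (rule 126): 1100011111
Gen 8 (rule 73): 1101010001
Gen 9 (rule 126): 1111111011
Gen 10 (rule 73): 1000001011
Gen 11 (rule 126): 1100011111
Gen 12 (rule 73): 1101010001

Answer: 4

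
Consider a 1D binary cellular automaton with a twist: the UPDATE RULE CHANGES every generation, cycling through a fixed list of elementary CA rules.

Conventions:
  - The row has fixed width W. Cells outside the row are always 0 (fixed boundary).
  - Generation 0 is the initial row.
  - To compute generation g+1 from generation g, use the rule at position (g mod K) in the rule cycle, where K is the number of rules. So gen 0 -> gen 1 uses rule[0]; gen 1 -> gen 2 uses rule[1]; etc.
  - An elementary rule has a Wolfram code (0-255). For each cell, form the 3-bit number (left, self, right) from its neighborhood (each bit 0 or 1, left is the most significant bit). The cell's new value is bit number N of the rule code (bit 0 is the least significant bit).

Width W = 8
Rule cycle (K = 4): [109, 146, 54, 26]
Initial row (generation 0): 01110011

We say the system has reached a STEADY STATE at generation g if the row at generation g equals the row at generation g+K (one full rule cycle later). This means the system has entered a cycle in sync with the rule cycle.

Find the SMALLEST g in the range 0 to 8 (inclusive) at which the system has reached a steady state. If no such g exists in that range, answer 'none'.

Gen 0: 01110011
Gen 1 (rule 109): 01010011
Gen 2 (rule 146): 10001100
Gen 3 (rule 54): 11010010
Gen 4 (rule 26): 10001101
Gen 5 (rule 109): 10101111
Gen 6 (rule 146): 00000110
Gen 7 (rule 54): 00001001
Gen 8 (rule 26): 00010110
Gen 9 (rule 109): 11011110
Gen 10 (rule 146): 00001101
Gen 11 (rule 54): 00010011
Gen 12 (rule 26): 00101110

Answer: none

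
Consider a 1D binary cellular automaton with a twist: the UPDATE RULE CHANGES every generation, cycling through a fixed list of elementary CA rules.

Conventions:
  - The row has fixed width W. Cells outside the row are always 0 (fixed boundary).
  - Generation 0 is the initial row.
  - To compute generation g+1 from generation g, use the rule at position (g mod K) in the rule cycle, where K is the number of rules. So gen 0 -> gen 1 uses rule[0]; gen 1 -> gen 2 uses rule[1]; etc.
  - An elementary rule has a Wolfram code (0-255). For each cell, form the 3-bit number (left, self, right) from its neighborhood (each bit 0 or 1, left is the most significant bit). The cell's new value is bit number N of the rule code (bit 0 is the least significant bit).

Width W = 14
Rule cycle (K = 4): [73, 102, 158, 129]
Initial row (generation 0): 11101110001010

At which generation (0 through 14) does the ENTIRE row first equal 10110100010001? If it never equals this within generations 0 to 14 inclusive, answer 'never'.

Gen 0: 11101110001010
Gen 1 (rule 73): 10101010100000
Gen 2 (rule 102): 11111111100000
Gen 3 (rule 158): 11111111010000
Gen 4 (rule 129): 01111110000111
Gen 5 (rule 73): 01000010110101
Gen 6 (rule 102): 11000111011111
Gen 7 (rule 158): 10101110011110
Gen 8 (rule 129): 00000100001100
Gen 9 (rule 73): 11110001101101
Gen 10 (rule 102): 00010010110111
Gen 11 (rule 158): 00111110100110
Gen 12 (rule 129): 10011100000000
Gen 13 (rule 73): 00010101111111
Gen 14 (rule 102): 00111110000001

Answer: never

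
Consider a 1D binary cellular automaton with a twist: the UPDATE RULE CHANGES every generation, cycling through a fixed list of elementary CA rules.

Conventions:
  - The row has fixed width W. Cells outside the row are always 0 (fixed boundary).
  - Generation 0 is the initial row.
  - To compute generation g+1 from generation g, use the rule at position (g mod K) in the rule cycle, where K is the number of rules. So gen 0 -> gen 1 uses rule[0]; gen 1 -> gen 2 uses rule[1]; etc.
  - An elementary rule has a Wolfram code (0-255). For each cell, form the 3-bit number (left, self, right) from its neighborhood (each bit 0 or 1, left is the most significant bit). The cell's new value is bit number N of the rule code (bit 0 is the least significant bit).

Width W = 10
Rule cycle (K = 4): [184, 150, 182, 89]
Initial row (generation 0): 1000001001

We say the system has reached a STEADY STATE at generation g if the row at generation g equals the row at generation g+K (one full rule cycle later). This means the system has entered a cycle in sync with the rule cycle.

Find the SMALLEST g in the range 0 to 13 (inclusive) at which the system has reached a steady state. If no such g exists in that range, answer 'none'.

Gen 0: 1000001001
Gen 1 (rule 184): 0100000100
Gen 2 (rule 150): 1110001110
Gen 3 (rule 182): 0101010101
Gen 4 (rule 89): 0000000000
Gen 5 (rule 184): 0000000000
Gen 6 (rule 150): 0000000000
Gen 7 (rule 182): 0000000000
Gen 8 (rule 89): 1111111111
Gen 9 (rule 184): 1111111110
Gen 10 (rule 150): 0111111101
Gen 11 (rule 182): 1011111011
Gen 12 (rule 89): 0010001011
Gen 13 (rule 184): 0001000110
Gen 14 (rule 150): 0011101001
Gen 15 (rule 182): 0101011111
Gen 16 (rule 89): 0000010001
Gen 17 (rule 184): 0000001000

Answer: none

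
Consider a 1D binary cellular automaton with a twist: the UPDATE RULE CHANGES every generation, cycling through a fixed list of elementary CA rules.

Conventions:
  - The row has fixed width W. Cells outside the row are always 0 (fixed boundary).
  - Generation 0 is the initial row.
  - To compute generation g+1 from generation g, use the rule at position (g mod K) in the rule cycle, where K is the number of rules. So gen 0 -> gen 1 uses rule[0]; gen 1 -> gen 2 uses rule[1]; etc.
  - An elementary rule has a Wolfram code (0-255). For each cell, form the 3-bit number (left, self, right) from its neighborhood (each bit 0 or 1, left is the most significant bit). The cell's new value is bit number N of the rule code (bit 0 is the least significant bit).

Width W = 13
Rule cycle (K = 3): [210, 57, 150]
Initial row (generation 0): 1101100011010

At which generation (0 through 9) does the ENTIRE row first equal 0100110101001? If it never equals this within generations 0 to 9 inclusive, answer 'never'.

Gen 0: 1101100011010
Gen 1 (rule 210): 0100110101001
Gen 2 (rule 57): 0010101010100
Gen 3 (rule 150): 0110101010110
Gen 4 (rule 210): 1010000000011
Gen 5 (rule 57): 0101111111010
Gen 6 (rule 150): 1100111110011
Gen 7 (rule 210): 0111011111101
Gen 8 (rule 57): 0100110000010
Gen 9 (rule 150): 1111001000111

Answer: 1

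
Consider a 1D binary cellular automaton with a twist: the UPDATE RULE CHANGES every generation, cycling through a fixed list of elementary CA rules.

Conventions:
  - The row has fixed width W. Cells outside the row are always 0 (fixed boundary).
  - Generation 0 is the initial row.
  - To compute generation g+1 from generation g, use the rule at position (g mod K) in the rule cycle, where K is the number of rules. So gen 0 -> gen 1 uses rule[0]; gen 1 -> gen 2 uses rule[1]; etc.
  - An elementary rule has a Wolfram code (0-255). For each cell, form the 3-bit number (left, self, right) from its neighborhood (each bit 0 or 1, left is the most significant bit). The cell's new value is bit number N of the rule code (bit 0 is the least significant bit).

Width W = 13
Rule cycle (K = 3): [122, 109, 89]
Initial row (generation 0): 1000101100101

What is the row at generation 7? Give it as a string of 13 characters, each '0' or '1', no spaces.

Gen 0: 1000101100101
Gen 1 (rule 122): 0101011111010
Gen 2 (rule 109): 0111110001110
Gen 3 (rule 89): 0100011101011
Gen 4 (rule 122): 1010110110111
Gen 5 (rule 109): 1111111111101
Gen 6 (rule 89): 1000000000100
Gen 7 (rule 122): 0100000001010

Answer: 0100000001010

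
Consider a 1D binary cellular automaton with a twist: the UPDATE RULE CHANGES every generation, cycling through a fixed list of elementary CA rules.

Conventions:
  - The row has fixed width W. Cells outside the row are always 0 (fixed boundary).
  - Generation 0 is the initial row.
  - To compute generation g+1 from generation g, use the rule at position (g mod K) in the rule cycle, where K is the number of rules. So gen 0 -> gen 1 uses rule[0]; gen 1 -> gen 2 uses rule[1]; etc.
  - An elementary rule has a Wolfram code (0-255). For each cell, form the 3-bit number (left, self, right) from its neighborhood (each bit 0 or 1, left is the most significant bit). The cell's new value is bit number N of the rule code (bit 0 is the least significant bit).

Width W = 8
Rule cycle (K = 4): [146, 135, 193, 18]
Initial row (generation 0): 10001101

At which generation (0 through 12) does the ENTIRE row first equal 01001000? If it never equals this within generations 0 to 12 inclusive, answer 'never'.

Answer: 11

Derivation:
Gen 0: 10001101
Gen 1 (rule 146): 01010000
Gen 2 (rule 135): 11010111
Gen 3 (rule 193): 01000011
Gen 4 (rule 18): 10100100
Gen 5 (rule 146): 00011010
Gen 6 (rule 135): 11100010
Gen 7 (rule 193): 01101000
Gen 8 (rule 18): 10000100
Gen 9 (rule 146): 01001010
Gen 10 (rule 135): 11011010
Gen 11 (rule 193): 01001000
Gen 12 (rule 18): 10110100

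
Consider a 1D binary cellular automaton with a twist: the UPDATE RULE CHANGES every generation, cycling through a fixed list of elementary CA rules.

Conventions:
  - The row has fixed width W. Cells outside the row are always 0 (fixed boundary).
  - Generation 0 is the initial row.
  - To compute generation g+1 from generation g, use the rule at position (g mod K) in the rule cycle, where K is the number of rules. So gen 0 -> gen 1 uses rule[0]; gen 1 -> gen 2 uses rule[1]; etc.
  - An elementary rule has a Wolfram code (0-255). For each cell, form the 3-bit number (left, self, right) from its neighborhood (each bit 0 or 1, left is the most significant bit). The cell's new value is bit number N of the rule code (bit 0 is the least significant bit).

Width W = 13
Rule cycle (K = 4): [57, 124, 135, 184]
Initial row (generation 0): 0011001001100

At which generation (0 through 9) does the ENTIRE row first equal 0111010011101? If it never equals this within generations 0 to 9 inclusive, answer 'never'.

Answer: 4

Derivation:
Gen 0: 0011001001100
Gen 1 (rule 57): 1010100101011
Gen 2 (rule 124): 1111110111111
Gen 3 (rule 135): 0111100011110
Gen 4 (rule 184): 0111010011101
Gen 5 (rule 57): 0100101010010
Gen 6 (rule 124): 0110111111011
Gen 7 (rule 135): 1000011110000
Gen 8 (rule 184): 0100011101000
Gen 9 (rule 57): 0011010010111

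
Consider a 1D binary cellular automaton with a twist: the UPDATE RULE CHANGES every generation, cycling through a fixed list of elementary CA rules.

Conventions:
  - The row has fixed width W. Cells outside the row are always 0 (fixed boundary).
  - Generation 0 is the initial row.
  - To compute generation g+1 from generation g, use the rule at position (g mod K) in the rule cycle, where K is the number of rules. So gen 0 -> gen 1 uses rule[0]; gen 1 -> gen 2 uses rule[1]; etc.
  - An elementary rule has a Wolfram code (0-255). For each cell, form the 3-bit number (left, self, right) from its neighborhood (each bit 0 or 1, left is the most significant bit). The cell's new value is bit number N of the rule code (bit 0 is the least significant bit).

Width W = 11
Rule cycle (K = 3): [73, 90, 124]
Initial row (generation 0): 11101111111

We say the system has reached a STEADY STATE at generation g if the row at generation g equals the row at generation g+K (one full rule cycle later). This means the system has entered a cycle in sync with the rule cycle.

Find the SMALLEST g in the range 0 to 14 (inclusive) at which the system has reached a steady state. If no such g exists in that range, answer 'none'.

Answer: none

Derivation:
Gen 0: 11101111111
Gen 1 (rule 73): 10101000001
Gen 2 (rule 90): 00000100010
Gen 3 (rule 124): 00000110011
Gen 4 (rule 73): 11110110011
Gen 5 (rule 90): 10010111111
Gen 6 (rule 124): 11011100001
Gen 7 (rule 73): 11010101100
Gen 8 (rule 90): 11000001110
Gen 9 (rule 124): 11100001011
Gen 10 (rule 73): 10101100011
Gen 11 (rule 90): 00001110111
Gen 12 (rule 124): 00001011101
Gen 13 (rule 73): 11100010100
Gen 14 (rule 90): 10110100010
Gen 15 (rule 124): 11111110011
Gen 16 (rule 73): 10000010011
Gen 17 (rule 90): 01000101111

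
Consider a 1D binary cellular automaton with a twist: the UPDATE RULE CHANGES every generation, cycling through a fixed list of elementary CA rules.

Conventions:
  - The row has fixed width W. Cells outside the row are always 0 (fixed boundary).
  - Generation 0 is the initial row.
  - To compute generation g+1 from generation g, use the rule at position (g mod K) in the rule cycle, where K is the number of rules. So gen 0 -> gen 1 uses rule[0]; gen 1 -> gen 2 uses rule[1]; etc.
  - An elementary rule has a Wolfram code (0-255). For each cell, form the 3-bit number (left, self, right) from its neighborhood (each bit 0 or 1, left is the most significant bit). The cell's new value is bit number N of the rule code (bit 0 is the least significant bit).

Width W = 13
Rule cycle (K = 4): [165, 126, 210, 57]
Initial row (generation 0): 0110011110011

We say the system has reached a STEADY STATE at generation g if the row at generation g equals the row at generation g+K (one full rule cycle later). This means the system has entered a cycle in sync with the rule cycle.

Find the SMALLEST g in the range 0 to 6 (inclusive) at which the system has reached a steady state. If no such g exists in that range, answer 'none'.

Gen 0: 0110011110011
Gen 1 (rule 165): 0000001100000
Gen 2 (rule 126): 0000011110000
Gen 3 (rule 210): 0000101111000
Gen 4 (rule 57): 1110011000111
Gen 5 (rule 165): 0100000010010
Gen 6 (rule 126): 1110000111111
Gen 7 (rule 210): 0111001011111
Gen 8 (rule 57): 0100100110000
Gen 9 (rule 165): 0100100000111
Gen 10 (rule 126): 1111110001101

Answer: none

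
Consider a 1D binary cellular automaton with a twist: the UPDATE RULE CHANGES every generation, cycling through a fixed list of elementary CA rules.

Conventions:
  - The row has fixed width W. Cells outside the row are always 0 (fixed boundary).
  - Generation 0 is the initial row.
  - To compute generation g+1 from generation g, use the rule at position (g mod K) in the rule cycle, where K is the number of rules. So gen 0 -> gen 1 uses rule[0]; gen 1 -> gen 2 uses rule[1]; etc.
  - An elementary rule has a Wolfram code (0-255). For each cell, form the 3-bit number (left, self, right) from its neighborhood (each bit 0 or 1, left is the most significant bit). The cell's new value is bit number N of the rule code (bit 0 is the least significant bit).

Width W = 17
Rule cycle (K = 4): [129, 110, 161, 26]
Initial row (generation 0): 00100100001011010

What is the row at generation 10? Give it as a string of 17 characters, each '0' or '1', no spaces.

Gen 0: 00100100001011010
Gen 1 (rule 129): 10000001100000000
Gen 2 (rule 110): 10000011100000000
Gen 3 (rule 161): 00111001001111111
Gen 4 (rule 26): 01100110111000000
Gen 5 (rule 129): 00000000010011111
Gen 6 (rule 110): 00000000110110001
Gen 7 (rule 161): 11111110001000100
Gen 8 (rule 26): 10000001010101010
Gen 9 (rule 129): 00111100000000000
Gen 10 (rule 110): 01100100000000000

Answer: 01100100000000000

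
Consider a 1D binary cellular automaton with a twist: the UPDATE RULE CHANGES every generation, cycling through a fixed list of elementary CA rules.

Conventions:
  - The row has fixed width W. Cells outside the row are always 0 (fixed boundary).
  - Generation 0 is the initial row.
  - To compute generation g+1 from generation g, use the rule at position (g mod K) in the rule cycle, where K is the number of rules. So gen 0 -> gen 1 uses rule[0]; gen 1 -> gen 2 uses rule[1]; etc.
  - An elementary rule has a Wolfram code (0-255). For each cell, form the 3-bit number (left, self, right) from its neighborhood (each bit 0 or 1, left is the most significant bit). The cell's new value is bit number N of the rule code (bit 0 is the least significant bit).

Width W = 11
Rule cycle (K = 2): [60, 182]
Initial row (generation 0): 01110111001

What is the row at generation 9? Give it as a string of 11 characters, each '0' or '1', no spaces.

Gen 0: 01110111001
Gen 1 (rule 60): 01001100101
Gen 2 (rule 182): 11110011111
Gen 3 (rule 60): 10001010000
Gen 4 (rule 182): 11011111000
Gen 5 (rule 60): 10110000100
Gen 6 (rule 182): 11001001110
Gen 7 (rule 60): 10101101001
Gen 8 (rule 182): 11110011111
Gen 9 (rule 60): 10001010000

Answer: 10001010000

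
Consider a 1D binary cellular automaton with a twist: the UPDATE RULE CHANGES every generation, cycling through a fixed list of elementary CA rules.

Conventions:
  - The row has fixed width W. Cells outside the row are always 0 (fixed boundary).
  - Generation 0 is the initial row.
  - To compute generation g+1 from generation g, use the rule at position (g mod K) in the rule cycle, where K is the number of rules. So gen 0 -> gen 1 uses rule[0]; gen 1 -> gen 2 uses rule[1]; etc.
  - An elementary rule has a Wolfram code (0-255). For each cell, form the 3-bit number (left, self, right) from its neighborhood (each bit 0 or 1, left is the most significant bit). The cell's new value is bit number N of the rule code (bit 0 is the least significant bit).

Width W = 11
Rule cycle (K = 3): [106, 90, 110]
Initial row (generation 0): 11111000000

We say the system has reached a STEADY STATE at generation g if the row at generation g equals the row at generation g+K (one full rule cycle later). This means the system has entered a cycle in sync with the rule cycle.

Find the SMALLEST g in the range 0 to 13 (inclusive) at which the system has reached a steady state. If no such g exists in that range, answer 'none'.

Answer: none

Derivation:
Gen 0: 11111000000
Gen 1 (rule 106): 10001000000
Gen 2 (rule 90): 01010100000
Gen 3 (rule 110): 11111100000
Gen 4 (rule 106): 10000100000
Gen 5 (rule 90): 01001010000
Gen 6 (rule 110): 11011110000
Gen 7 (rule 106): 11110010000
Gen 8 (rule 90): 10011101000
Gen 9 (rule 110): 10110111000
Gen 10 (rule 106): 01111101000
Gen 11 (rule 90): 11000100100
Gen 12 (rule 110): 11001101100
Gen 13 (rule 106): 11011111100
Gen 14 (rule 90): 11010000110
Gen 15 (rule 110): 11110001110
Gen 16 (rule 106): 10010011010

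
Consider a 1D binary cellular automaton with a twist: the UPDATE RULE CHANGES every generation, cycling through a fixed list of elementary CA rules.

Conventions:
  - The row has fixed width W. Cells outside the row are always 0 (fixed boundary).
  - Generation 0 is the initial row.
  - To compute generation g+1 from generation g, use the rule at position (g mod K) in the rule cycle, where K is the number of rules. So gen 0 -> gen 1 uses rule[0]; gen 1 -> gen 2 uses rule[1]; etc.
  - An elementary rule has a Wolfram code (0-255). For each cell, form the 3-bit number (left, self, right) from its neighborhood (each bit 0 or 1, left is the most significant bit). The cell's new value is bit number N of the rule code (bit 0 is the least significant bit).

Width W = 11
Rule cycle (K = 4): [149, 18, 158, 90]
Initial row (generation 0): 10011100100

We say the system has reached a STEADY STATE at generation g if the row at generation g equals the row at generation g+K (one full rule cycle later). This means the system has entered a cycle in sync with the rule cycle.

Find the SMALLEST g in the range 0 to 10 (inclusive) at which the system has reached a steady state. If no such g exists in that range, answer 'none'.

Gen 0: 10011100100
Gen 1 (rule 149): 11001010111
Gen 2 (rule 18): 00110000000
Gen 3 (rule 158): 01101000000
Gen 4 (rule 90): 11100100000
Gen 5 (rule 149): 01010111111
Gen 6 (rule 18): 10000000000
Gen 7 (rule 158): 11000000000
Gen 8 (rule 90): 11100000000
Gen 9 (rule 149): 01011111111
Gen 10 (rule 18): 10000000000
Gen 11 (rule 158): 11000000000
Gen 12 (rule 90): 11100000000
Gen 13 (rule 149): 01011111111
Gen 14 (rule 18): 10000000000

Answer: 6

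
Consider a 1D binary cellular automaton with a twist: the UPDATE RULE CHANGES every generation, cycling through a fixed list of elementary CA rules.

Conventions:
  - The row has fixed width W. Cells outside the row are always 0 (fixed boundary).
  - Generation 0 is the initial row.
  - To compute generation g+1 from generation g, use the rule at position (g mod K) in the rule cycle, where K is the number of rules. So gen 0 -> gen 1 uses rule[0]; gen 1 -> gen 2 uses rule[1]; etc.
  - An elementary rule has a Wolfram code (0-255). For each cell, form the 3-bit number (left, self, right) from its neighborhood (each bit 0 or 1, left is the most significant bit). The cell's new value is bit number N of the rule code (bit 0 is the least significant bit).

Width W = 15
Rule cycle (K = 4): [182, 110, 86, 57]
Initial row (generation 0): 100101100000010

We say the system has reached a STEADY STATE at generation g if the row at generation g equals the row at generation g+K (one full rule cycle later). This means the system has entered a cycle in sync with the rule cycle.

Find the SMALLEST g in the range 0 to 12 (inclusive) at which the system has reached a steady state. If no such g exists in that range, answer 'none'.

Gen 0: 100101100000010
Gen 1 (rule 182): 111110010000111
Gen 2 (rule 110): 100010110001101
Gen 3 (rule 86): 110110011010101
Gen 4 (rule 57): 101101010101010
Gen 5 (rule 182): 110011111111111
Gen 6 (rule 110): 110110000000001
Gen 7 (rule 86): 010011000000011
Gen 8 (rule 57): 001010111111010
Gen 9 (rule 182): 011111011110111
Gen 10 (rule 110): 110001110011101
Gen 11 (rule 86): 011010011100101
Gen 12 (rule 57): 010101010010010
Gen 13 (rule 182): 111111111111111
Gen 14 (rule 110): 100000000000001
Gen 15 (rule 86): 110000000000011
Gen 16 (rule 57): 101111111111010

Answer: none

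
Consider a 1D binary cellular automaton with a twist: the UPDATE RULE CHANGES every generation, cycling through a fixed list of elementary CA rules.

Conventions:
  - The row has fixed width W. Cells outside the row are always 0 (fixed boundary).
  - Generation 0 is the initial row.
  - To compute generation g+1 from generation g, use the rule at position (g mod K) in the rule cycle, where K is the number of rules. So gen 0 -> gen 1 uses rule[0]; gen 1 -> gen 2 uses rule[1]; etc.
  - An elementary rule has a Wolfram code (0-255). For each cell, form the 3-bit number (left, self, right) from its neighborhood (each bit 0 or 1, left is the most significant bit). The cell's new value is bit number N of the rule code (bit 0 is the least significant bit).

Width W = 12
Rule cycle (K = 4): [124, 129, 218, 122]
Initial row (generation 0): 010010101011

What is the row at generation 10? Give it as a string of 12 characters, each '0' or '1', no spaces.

Answer: 000000001000

Derivation:
Gen 0: 010010101011
Gen 1 (rule 124): 011011111111
Gen 2 (rule 129): 000001111110
Gen 3 (rule 218): 000011111111
Gen 4 (rule 122): 000110000001
Gen 5 (rule 124): 000111000001
Gen 6 (rule 129): 110010011100
Gen 7 (rule 218): 111101111110
Gen 8 (rule 122): 100111000011
Gen 9 (rule 124): 110101100011
Gen 10 (rule 129): 000000001000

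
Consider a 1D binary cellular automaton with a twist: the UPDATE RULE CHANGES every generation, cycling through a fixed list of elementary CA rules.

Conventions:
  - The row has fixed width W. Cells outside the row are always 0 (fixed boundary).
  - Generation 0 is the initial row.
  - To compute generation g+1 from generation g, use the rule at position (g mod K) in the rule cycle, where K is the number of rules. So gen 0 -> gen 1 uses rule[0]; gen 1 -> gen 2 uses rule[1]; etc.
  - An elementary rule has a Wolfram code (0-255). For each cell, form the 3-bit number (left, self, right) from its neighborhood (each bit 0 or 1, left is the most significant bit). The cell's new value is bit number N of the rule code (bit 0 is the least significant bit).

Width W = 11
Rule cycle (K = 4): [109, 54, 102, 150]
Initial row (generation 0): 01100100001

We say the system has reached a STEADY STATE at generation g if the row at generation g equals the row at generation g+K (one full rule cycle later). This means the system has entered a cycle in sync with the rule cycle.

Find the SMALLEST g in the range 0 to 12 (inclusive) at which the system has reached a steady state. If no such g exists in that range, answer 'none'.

Answer: 5

Derivation:
Gen 0: 01100100001
Gen 1 (rule 109): 01100101101
Gen 2 (rule 54): 10011110011
Gen 3 (rule 102): 10100010101
Gen 4 (rule 150): 10110110101
Gen 5 (rule 109): 11111111111
Gen 6 (rule 54): 00000000000
Gen 7 (rule 102): 00000000000
Gen 8 (rule 150): 00000000000
Gen 9 (rule 109): 11111111111
Gen 10 (rule 54): 00000000000
Gen 11 (rule 102): 00000000000
Gen 12 (rule 150): 00000000000
Gen 13 (rule 109): 11111111111
Gen 14 (rule 54): 00000000000
Gen 15 (rule 102): 00000000000
Gen 16 (rule 150): 00000000000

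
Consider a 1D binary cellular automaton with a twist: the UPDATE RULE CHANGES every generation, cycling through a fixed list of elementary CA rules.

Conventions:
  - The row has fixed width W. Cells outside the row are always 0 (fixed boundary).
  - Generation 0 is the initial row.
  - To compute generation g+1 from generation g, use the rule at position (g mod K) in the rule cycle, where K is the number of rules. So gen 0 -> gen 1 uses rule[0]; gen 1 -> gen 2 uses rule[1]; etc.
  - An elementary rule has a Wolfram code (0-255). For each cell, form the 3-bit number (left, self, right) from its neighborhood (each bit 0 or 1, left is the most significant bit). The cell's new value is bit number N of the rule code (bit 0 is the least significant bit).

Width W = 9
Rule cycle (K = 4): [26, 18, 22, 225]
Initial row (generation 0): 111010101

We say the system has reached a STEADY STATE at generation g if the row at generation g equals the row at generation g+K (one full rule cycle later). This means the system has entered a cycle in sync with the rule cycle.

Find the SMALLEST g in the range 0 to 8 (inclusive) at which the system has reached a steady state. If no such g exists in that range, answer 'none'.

Gen 0: 111010101
Gen 1 (rule 26): 100000000
Gen 2 (rule 18): 010000000
Gen 3 (rule 22): 111000000
Gen 4 (rule 225): 011011111
Gen 5 (rule 26): 110010000
Gen 6 (rule 18): 001101000
Gen 7 (rule 22): 010001100
Gen 8 (rule 225): 000100101
Gen 9 (rule 26): 001011000
Gen 10 (rule 18): 010000100
Gen 11 (rule 22): 111001110
Gen 12 (rule 225): 011000110

Answer: none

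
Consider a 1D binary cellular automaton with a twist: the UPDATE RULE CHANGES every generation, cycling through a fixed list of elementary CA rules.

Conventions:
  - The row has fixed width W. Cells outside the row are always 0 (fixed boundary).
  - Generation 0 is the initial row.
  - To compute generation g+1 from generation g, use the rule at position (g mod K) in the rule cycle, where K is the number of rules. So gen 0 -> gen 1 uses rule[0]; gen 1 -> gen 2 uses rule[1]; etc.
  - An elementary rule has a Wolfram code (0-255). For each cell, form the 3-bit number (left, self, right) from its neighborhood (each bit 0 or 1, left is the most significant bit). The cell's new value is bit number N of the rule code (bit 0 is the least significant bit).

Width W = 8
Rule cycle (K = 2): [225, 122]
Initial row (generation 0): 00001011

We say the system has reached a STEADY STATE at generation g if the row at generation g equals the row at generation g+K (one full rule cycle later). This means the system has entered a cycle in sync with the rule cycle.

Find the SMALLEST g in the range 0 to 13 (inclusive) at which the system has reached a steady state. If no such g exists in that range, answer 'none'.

Answer: 10

Derivation:
Gen 0: 00001011
Gen 1 (rule 225): 11100101
Gen 2 (rule 122): 10111010
Gen 3 (rule 225): 01011100
Gen 4 (rule 122): 10110110
Gen 5 (rule 225): 01011010
Gen 6 (rule 122): 10111101
Gen 7 (rule 225): 01011110
Gen 8 (rule 122): 10110011
Gen 9 (rule 225): 01010001
Gen 10 (rule 122): 10101010
Gen 11 (rule 225): 01010100
Gen 12 (rule 122): 10101010
Gen 13 (rule 225): 01010100
Gen 14 (rule 122): 10101010
Gen 15 (rule 225): 01010100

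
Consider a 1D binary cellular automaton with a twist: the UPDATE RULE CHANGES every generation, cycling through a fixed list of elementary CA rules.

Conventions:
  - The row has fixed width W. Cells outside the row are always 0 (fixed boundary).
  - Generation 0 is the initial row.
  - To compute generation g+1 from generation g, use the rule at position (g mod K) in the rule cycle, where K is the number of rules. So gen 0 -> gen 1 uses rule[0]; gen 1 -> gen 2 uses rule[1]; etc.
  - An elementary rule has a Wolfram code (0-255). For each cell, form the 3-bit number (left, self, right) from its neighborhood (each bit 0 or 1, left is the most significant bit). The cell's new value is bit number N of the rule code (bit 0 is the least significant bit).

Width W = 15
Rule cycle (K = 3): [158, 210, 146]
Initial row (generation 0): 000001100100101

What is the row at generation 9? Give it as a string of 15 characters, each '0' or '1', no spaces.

Answer: 010001000110101

Derivation:
Gen 0: 000001100100101
Gen 1 (rule 158): 000011011111101
Gen 2 (rule 210): 000101001111100
Gen 3 (rule 146): 001000110111010
Gen 4 (rule 158): 011101100110011
Gen 5 (rule 210): 101100111011101
Gen 6 (rule 146): 000011010001000
Gen 7 (rule 158): 000110011011100
Gen 8 (rule 210): 001011101001110
Gen 9 (rule 146): 010001000110101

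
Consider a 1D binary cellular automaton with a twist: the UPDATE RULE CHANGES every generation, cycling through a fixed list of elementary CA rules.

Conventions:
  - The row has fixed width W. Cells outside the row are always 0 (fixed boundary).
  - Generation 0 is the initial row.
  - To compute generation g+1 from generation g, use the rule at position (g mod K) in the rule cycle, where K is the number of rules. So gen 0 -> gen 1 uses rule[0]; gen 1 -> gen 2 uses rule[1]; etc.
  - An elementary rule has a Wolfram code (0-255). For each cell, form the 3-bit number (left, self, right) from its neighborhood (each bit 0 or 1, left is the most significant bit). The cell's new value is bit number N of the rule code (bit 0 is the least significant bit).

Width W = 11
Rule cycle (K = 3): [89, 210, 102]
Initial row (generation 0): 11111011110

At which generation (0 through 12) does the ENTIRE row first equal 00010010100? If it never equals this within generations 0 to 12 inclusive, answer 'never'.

Answer: never

Derivation:
Gen 0: 11111011110
Gen 1 (rule 89): 10001010011
Gen 2 (rule 210): 01010001101
Gen 3 (rule 102): 11110010111
Gen 4 (rule 89): 10011000101
Gen 5 (rule 210): 01101101000
Gen 6 (rule 102): 10110111000
Gen 7 (rule 89): 00110101111
Gen 8 (rule 210): 01010000111
Gen 9 (rule 102): 11110001001
Gen 10 (rule 89): 10011100100
Gen 11 (rule 210): 01101111010
Gen 12 (rule 102): 10110001110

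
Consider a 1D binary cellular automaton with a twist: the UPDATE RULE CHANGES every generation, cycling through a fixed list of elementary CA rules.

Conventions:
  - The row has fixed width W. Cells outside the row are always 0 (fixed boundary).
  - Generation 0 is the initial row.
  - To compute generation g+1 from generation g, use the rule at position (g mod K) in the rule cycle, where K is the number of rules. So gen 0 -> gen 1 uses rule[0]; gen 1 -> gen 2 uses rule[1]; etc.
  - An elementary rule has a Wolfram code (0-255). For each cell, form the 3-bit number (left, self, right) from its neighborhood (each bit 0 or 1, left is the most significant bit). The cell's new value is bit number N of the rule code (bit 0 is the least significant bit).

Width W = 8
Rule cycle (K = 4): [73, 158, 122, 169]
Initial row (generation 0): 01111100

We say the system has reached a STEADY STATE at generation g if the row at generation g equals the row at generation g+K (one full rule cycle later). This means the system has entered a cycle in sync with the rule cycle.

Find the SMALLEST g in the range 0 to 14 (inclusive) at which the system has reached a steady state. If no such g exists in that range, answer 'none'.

Answer: 0

Derivation:
Gen 0: 01111100
Gen 1 (rule 73): 01000101
Gen 2 (rule 158): 11101101
Gen 3 (rule 122): 10111110
Gen 4 (rule 169): 01111100
Gen 5 (rule 73): 01000101
Gen 6 (rule 158): 11101101
Gen 7 (rule 122): 10111110
Gen 8 (rule 169): 01111100
Gen 9 (rule 73): 01000101
Gen 10 (rule 158): 11101101
Gen 11 (rule 122): 10111110
Gen 12 (rule 169): 01111100
Gen 13 (rule 73): 01000101
Gen 14 (rule 158): 11101101
Gen 15 (rule 122): 10111110
Gen 16 (rule 169): 01111100
Gen 17 (rule 73): 01000101
Gen 18 (rule 158): 11101101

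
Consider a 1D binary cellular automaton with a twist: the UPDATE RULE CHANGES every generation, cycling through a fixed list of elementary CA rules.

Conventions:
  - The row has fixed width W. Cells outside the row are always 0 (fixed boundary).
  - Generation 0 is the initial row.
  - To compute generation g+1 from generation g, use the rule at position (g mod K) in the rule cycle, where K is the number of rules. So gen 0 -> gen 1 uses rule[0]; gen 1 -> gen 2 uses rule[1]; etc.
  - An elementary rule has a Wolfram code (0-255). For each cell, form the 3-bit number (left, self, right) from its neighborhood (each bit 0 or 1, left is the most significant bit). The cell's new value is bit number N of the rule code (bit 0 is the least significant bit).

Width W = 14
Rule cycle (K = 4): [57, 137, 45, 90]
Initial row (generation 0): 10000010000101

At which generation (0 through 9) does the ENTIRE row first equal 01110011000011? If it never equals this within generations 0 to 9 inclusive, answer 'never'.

Answer: never

Derivation:
Gen 0: 10000010000101
Gen 1 (rule 57): 01111001110010
Gen 2 (rule 137): 01110001100000
Gen 3 (rule 45): 01000101001111
Gen 4 (rule 90): 10101000111001
Gen 5 (rule 57): 01010110100100
Gen 6 (rule 137): 00000100000001
Gen 7 (rule 45): 11110101111101
Gen 8 (rule 90): 10010001000100
Gen 9 (rule 57): 01001100110011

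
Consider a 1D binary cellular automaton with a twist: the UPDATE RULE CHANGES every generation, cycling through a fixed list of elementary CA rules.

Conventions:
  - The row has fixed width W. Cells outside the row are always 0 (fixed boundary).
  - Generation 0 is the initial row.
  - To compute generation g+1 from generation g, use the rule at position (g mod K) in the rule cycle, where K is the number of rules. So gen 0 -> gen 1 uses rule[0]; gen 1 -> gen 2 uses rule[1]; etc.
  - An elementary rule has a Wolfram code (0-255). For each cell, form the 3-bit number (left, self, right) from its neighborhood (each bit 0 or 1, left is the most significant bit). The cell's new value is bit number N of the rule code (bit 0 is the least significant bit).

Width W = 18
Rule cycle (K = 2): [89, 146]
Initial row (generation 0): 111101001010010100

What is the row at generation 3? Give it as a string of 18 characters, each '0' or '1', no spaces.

Answer: 011011001000010011

Derivation:
Gen 0: 111101001010010100
Gen 1 (rule 89): 100100100001000011
Gen 2 (rule 146): 011011010010100100
Gen 3 (rule 89): 011011001000010011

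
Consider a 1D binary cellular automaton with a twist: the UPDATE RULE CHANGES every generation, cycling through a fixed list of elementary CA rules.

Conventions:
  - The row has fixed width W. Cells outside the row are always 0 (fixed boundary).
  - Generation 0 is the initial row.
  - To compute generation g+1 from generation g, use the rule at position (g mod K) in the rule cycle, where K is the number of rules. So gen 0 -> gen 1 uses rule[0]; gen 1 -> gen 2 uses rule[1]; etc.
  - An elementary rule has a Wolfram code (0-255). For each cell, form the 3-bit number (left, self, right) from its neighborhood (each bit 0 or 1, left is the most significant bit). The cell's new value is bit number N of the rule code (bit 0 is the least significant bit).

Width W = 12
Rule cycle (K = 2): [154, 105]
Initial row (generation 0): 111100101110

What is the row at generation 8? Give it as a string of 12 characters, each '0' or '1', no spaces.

Answer: 110010100010

Derivation:
Gen 0: 111100101110
Gen 1 (rule 154): 111011001101
Gen 2 (rule 105): 101111001110
Gen 3 (rule 154): 001110111101
Gen 4 (rule 105): 101011100110
Gen 5 (rule 154): 000011011101
Gen 6 (rule 105): 111011110110
Gen 7 (rule 154): 110011100101
Gen 8 (rule 105): 110010100010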